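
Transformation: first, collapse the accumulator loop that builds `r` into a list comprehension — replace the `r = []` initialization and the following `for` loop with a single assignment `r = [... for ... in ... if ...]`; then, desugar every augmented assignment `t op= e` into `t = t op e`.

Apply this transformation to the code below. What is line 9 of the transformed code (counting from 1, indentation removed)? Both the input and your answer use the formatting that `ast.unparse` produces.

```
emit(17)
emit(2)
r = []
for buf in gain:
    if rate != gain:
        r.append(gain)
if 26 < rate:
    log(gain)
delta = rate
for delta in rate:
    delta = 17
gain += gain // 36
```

Transformed code:
emit(17)
emit(2)
r = [gain for buf in gain if rate != gain]
if 26 < rate:
    log(gain)
delta = rate
for delta in rate:
    delta = 17
gain = gain + gain // 36

gain = gain + gain // 36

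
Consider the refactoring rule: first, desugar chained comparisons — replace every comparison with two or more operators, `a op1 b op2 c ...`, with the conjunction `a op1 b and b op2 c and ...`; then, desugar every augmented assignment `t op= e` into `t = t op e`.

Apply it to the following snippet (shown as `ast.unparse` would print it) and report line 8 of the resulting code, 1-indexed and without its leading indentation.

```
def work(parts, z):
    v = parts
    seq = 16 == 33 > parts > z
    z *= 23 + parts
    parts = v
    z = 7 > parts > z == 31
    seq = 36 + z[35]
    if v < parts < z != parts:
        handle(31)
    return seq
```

Transformed code:
def work(parts, z):
    v = parts
    seq = 16 == 33 and 33 > parts and (parts > z)
    z = z * (23 + parts)
    parts = v
    z = 7 > parts and parts > z and (z == 31)
    seq = 36 + z[35]
    if v < parts and parts < z and (z != parts):
        handle(31)
    return seq

if v < parts and parts < z and (z != parts):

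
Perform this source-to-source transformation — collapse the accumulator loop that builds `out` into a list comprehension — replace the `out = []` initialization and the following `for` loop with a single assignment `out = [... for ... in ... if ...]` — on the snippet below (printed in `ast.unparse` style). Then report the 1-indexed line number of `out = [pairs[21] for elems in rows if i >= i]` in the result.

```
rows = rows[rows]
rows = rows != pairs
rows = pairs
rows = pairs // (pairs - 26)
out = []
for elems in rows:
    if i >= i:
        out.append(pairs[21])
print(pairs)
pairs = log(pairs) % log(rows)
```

Transformed code:
rows = rows[rows]
rows = rows != pairs
rows = pairs
rows = pairs // (pairs - 26)
out = [pairs[21] for elems in rows if i >= i]
print(pairs)
pairs = log(pairs) % log(rows)

5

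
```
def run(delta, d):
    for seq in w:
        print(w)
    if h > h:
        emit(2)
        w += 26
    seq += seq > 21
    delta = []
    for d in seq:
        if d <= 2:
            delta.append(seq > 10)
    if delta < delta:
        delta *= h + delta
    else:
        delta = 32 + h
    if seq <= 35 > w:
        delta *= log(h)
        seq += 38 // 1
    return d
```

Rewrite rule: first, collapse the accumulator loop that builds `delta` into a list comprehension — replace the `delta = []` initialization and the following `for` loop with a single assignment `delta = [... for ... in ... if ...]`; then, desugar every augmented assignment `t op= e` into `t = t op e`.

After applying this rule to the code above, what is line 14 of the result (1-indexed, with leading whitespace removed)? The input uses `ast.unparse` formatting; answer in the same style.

Transformed code:
def run(delta, d):
    for seq in w:
        print(w)
    if h > h:
        emit(2)
        w = w + 26
    seq = seq + (seq > 21)
    delta = [seq > 10 for d in seq if d <= 2]
    if delta < delta:
        delta = delta * (h + delta)
    else:
        delta = 32 + h
    if seq <= 35 > w:
        delta = delta * log(h)
        seq = seq + 38 // 1
    return d

delta = delta * log(h)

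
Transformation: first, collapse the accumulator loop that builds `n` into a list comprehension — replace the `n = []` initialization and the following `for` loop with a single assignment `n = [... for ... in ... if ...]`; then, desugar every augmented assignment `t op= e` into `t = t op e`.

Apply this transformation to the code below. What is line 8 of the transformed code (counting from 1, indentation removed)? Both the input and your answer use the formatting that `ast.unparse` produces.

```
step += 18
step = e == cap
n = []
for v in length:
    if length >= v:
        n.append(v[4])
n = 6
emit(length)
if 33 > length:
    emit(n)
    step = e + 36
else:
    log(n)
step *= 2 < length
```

Transformed code:
step = step + 18
step = e == cap
n = [v[4] for v in length if length >= v]
n = 6
emit(length)
if 33 > length:
    emit(n)
    step = e + 36
else:
    log(n)
step = step * (2 < length)

step = e + 36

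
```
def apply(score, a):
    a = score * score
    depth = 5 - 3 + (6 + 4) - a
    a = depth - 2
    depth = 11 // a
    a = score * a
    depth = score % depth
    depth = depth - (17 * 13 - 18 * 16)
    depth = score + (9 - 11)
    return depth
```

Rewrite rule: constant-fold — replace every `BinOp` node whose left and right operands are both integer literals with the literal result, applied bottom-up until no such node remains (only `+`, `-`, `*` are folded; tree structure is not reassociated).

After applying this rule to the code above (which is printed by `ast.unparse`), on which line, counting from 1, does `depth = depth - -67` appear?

Transformed code:
def apply(score, a):
    a = score * score
    depth = 12 - a
    a = depth - 2
    depth = 11 // a
    a = score * a
    depth = score % depth
    depth = depth - -67
    depth = score + -2
    return depth

8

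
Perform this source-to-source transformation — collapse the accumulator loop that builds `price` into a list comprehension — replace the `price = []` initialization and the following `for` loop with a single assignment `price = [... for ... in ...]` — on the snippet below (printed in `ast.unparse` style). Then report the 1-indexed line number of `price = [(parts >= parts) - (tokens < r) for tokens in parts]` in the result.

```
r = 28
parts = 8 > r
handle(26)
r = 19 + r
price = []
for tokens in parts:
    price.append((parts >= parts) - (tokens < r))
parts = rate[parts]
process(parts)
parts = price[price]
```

5

Transformed code:
r = 28
parts = 8 > r
handle(26)
r = 19 + r
price = [(parts >= parts) - (tokens < r) for tokens in parts]
parts = rate[parts]
process(parts)
parts = price[price]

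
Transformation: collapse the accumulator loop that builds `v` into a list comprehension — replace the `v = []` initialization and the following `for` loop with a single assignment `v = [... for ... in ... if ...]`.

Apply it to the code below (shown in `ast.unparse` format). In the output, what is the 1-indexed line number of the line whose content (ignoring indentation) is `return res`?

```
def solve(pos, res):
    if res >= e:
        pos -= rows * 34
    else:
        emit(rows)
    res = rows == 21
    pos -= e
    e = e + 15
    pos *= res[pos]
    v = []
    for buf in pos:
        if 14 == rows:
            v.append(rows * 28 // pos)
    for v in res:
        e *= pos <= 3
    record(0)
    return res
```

Transformed code:
def solve(pos, res):
    if res >= e:
        pos -= rows * 34
    else:
        emit(rows)
    res = rows == 21
    pos -= e
    e = e + 15
    pos *= res[pos]
    v = [rows * 28 // pos for buf in pos if 14 == rows]
    for v in res:
        e *= pos <= 3
    record(0)
    return res

14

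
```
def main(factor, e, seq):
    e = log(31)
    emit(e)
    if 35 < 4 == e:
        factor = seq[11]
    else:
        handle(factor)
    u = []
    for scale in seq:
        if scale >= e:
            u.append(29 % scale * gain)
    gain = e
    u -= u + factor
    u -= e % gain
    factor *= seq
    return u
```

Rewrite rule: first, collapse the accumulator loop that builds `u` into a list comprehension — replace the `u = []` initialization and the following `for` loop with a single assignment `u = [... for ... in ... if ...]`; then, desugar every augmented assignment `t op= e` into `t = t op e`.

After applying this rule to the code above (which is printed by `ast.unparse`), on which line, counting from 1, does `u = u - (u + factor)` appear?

Transformed code:
def main(factor, e, seq):
    e = log(31)
    emit(e)
    if 35 < 4 == e:
        factor = seq[11]
    else:
        handle(factor)
    u = [29 % scale * gain for scale in seq if scale >= e]
    gain = e
    u = u - (u + factor)
    u = u - e % gain
    factor = factor * seq
    return u

10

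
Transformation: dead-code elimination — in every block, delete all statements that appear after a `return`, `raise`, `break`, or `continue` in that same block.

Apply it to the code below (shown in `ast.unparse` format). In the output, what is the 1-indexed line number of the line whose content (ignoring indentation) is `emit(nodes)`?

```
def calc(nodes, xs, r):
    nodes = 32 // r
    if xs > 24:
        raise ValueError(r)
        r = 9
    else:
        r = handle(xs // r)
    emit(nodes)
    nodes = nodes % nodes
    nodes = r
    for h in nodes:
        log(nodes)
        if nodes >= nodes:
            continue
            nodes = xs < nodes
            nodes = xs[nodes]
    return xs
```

7

Transformed code:
def calc(nodes, xs, r):
    nodes = 32 // r
    if xs > 24:
        raise ValueError(r)
    else:
        r = handle(xs // r)
    emit(nodes)
    nodes = nodes % nodes
    nodes = r
    for h in nodes:
        log(nodes)
        if nodes >= nodes:
            continue
    return xs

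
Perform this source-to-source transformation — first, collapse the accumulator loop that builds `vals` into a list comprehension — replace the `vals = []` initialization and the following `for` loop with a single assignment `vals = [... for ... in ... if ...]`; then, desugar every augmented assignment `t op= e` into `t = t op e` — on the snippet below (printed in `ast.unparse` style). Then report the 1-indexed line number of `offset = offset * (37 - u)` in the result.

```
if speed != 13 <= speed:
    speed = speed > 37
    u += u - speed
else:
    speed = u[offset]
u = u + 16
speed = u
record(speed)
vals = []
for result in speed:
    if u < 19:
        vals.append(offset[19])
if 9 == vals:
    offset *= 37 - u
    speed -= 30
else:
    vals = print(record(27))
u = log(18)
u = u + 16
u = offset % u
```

11

Transformed code:
if speed != 13 <= speed:
    speed = speed > 37
    u = u + (u - speed)
else:
    speed = u[offset]
u = u + 16
speed = u
record(speed)
vals = [offset[19] for result in speed if u < 19]
if 9 == vals:
    offset = offset * (37 - u)
    speed = speed - 30
else:
    vals = print(record(27))
u = log(18)
u = u + 16
u = offset % u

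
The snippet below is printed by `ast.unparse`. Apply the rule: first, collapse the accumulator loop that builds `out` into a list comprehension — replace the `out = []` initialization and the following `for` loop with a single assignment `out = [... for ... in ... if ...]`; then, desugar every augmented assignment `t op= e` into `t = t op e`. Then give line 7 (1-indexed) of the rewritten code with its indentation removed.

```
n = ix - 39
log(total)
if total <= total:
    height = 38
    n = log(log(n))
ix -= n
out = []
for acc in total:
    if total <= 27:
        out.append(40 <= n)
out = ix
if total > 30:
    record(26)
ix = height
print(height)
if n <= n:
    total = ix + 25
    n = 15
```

out = [40 <= n for acc in total if total <= 27]

Transformed code:
n = ix - 39
log(total)
if total <= total:
    height = 38
    n = log(log(n))
ix = ix - n
out = [40 <= n for acc in total if total <= 27]
out = ix
if total > 30:
    record(26)
ix = height
print(height)
if n <= n:
    total = ix + 25
    n = 15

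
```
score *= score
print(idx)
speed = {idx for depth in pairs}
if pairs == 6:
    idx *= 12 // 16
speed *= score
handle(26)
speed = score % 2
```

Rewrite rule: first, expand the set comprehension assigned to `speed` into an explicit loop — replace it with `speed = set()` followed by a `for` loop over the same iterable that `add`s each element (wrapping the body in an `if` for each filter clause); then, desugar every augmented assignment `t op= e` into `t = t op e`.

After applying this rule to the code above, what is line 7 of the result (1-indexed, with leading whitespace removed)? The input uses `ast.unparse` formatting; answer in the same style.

Transformed code:
score = score * score
print(idx)
speed = set()
for depth in pairs:
    speed.add(idx)
if pairs == 6:
    idx = idx * (12 // 16)
speed = speed * score
handle(26)
speed = score % 2

idx = idx * (12 // 16)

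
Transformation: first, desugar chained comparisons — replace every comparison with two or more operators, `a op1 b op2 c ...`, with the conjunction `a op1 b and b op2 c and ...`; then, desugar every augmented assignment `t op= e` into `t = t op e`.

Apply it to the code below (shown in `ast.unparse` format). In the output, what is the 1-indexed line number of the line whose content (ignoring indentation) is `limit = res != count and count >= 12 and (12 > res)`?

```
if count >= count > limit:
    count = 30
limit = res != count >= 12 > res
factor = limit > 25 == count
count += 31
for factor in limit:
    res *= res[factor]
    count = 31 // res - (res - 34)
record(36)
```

Transformed code:
if count >= count and count > limit:
    count = 30
limit = res != count and count >= 12 and (12 > res)
factor = limit > 25 and 25 == count
count = count + 31
for factor in limit:
    res = res * res[factor]
    count = 31 // res - (res - 34)
record(36)

3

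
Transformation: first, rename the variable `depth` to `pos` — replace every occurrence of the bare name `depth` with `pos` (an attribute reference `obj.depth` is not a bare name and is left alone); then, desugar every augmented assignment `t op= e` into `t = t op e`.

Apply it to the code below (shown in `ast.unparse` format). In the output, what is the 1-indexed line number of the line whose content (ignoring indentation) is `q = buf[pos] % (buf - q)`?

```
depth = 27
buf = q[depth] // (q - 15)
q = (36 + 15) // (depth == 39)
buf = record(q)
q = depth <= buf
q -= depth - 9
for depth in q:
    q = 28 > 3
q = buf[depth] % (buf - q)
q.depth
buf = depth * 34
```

9

Transformed code:
pos = 27
buf = q[pos] // (q - 15)
q = (36 + 15) // (pos == 39)
buf = record(q)
q = pos <= buf
q = q - (pos - 9)
for pos in q:
    q = 28 > 3
q = buf[pos] % (buf - q)
q.depth
buf = pos * 34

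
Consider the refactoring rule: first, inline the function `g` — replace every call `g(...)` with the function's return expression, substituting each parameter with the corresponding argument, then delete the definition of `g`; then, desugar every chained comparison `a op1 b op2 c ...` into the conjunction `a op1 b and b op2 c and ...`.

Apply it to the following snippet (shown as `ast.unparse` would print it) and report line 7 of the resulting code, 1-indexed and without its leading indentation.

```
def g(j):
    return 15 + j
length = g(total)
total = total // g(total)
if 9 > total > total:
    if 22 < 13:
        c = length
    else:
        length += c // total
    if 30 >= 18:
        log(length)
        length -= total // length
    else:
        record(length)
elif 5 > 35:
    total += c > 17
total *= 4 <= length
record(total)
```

Transformed code:
length = 15 + total
total = total // (15 + total)
if 9 > total and total > total:
    if 22 < 13:
        c = length
    else:
        length += c // total
    if 30 >= 18:
        log(length)
        length -= total // length
    else:
        record(length)
elif 5 > 35:
    total += c > 17
total *= 4 <= length
record(total)

length += c // total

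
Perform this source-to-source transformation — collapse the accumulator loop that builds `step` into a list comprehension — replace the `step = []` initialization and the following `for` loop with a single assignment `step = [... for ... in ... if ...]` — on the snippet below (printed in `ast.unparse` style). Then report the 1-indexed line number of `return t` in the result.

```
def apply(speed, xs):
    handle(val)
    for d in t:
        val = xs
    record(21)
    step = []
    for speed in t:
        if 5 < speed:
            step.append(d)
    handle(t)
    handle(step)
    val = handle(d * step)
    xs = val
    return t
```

11

Transformed code:
def apply(speed, xs):
    handle(val)
    for d in t:
        val = xs
    record(21)
    step = [d for speed in t if 5 < speed]
    handle(t)
    handle(step)
    val = handle(d * step)
    xs = val
    return t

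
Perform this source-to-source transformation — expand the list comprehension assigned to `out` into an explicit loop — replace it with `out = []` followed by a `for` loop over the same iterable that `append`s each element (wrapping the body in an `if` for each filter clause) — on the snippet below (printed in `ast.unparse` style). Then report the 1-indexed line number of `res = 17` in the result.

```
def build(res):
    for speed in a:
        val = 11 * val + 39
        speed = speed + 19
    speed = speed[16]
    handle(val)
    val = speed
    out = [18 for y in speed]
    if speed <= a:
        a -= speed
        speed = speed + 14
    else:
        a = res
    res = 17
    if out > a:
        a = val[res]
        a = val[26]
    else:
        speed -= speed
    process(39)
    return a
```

Transformed code:
def build(res):
    for speed in a:
        val = 11 * val + 39
        speed = speed + 19
    speed = speed[16]
    handle(val)
    val = speed
    out = []
    for y in speed:
        out.append(18)
    if speed <= a:
        a -= speed
        speed = speed + 14
    else:
        a = res
    res = 17
    if out > a:
        a = val[res]
        a = val[26]
    else:
        speed -= speed
    process(39)
    return a

16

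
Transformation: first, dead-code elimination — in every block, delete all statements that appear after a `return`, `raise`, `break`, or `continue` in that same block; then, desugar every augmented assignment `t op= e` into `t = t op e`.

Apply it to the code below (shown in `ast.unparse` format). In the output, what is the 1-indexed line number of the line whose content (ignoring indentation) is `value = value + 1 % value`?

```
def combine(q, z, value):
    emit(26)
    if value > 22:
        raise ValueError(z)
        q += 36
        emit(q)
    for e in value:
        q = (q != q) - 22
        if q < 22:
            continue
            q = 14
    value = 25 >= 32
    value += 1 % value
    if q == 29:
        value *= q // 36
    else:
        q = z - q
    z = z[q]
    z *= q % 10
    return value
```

Transformed code:
def combine(q, z, value):
    emit(26)
    if value > 22:
        raise ValueError(z)
    for e in value:
        q = (q != q) - 22
        if q < 22:
            continue
    value = 25 >= 32
    value = value + 1 % value
    if q == 29:
        value = value * (q // 36)
    else:
        q = z - q
    z = z[q]
    z = z * (q % 10)
    return value

10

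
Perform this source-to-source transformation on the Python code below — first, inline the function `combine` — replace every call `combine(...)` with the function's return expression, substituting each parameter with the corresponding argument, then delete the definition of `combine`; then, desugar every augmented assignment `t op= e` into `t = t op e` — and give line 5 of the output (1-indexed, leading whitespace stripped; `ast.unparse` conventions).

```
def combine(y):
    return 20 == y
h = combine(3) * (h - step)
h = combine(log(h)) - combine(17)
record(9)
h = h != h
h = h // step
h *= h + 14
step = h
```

Transformed code:
h = (20 == 3) * (h - step)
h = (20 == log(h)) - (20 == 17)
record(9)
h = h != h
h = h // step
h = h * (h + 14)
step = h

h = h // step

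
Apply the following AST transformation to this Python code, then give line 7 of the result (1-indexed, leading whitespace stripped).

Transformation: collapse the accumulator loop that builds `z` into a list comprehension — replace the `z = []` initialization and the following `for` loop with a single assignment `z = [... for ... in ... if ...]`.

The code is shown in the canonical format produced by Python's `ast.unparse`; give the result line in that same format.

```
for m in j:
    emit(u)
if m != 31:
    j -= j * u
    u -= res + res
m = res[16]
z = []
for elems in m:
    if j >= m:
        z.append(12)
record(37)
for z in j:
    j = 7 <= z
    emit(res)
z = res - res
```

Transformed code:
for m in j:
    emit(u)
if m != 31:
    j -= j * u
    u -= res + res
m = res[16]
z = [12 for elems in m if j >= m]
record(37)
for z in j:
    j = 7 <= z
    emit(res)
z = res - res

z = [12 for elems in m if j >= m]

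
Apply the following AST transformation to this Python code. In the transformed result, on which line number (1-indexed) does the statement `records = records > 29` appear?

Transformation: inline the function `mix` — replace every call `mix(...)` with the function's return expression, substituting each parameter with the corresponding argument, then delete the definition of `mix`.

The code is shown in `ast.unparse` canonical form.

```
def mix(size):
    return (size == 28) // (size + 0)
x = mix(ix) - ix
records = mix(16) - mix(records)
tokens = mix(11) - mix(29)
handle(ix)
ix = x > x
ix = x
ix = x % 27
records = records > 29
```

8

Transformed code:
x = (ix == 28) // (ix + 0) - ix
records = (16 == 28) // (16 + 0) - (records == 28) // (records + 0)
tokens = (11 == 28) // (11 + 0) - (29 == 28) // (29 + 0)
handle(ix)
ix = x > x
ix = x
ix = x % 27
records = records > 29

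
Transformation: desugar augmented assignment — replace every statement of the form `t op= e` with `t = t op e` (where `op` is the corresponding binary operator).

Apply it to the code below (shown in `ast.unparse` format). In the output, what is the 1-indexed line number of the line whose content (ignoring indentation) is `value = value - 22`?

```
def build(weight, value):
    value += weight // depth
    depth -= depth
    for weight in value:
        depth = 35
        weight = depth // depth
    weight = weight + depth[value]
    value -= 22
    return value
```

8

Transformed code:
def build(weight, value):
    value = value + weight // depth
    depth = depth - depth
    for weight in value:
        depth = 35
        weight = depth // depth
    weight = weight + depth[value]
    value = value - 22
    return value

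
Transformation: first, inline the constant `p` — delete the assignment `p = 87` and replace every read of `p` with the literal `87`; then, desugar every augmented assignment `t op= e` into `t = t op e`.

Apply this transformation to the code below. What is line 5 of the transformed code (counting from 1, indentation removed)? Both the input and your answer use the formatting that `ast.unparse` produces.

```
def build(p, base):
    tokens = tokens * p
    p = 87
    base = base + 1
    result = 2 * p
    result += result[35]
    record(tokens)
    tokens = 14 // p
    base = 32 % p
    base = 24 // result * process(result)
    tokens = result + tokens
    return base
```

result = result + result[35]

Transformed code:
def build(p, base):
    tokens = tokens * 87
    base = base + 1
    result = 2 * 87
    result = result + result[35]
    record(tokens)
    tokens = 14 // 87
    base = 32 % 87
    base = 24 // result * process(result)
    tokens = result + tokens
    return base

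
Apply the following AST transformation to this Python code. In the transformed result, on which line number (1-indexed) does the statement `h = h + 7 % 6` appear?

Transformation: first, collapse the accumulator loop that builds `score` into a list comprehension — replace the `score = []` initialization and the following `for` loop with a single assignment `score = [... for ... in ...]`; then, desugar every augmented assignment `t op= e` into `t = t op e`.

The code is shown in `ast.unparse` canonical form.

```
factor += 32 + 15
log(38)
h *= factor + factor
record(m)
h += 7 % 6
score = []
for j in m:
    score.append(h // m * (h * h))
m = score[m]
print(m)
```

Transformed code:
factor = factor + (32 + 15)
log(38)
h = h * (factor + factor)
record(m)
h = h + 7 % 6
score = [h // m * (h * h) for j in m]
m = score[m]
print(m)

5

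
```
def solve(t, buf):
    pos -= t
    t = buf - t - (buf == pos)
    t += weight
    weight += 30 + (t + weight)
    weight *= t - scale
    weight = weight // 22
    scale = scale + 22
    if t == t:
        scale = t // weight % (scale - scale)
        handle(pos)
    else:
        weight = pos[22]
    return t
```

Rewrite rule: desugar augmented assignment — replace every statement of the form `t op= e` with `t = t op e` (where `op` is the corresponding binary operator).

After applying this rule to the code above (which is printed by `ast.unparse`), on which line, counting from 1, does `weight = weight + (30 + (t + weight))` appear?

5

Transformed code:
def solve(t, buf):
    pos = pos - t
    t = buf - t - (buf == pos)
    t = t + weight
    weight = weight + (30 + (t + weight))
    weight = weight * (t - scale)
    weight = weight // 22
    scale = scale + 22
    if t == t:
        scale = t // weight % (scale - scale)
        handle(pos)
    else:
        weight = pos[22]
    return t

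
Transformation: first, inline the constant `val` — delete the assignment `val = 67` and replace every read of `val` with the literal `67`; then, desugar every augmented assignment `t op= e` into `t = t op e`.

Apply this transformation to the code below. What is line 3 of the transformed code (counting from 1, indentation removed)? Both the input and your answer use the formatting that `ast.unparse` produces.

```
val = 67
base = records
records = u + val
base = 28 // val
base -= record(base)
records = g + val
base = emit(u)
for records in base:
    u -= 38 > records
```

base = 28 // 67

Transformed code:
base = records
records = u + 67
base = 28 // 67
base = base - record(base)
records = g + 67
base = emit(u)
for records in base:
    u = u - (38 > records)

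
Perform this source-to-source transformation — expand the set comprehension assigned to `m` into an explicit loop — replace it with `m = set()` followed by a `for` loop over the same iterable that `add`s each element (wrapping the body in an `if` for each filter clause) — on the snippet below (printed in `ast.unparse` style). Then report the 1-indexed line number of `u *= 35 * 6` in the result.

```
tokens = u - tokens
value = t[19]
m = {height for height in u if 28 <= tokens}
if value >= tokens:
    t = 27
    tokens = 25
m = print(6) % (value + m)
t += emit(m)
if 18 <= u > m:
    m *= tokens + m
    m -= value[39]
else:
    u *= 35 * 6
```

16

Transformed code:
tokens = u - tokens
value = t[19]
m = set()
for height in u:
    if 28 <= tokens:
        m.add(height)
if value >= tokens:
    t = 27
    tokens = 25
m = print(6) % (value + m)
t += emit(m)
if 18 <= u > m:
    m *= tokens + m
    m -= value[39]
else:
    u *= 35 * 6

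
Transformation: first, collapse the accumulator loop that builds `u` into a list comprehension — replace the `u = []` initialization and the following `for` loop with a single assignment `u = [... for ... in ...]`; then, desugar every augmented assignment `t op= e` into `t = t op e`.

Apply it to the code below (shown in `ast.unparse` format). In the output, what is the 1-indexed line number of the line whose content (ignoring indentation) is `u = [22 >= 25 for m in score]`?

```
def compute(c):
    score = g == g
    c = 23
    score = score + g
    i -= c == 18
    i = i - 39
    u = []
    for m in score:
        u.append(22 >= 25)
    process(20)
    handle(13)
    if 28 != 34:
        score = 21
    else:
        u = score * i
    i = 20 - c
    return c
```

7

Transformed code:
def compute(c):
    score = g == g
    c = 23
    score = score + g
    i = i - (c == 18)
    i = i - 39
    u = [22 >= 25 for m in score]
    process(20)
    handle(13)
    if 28 != 34:
        score = 21
    else:
        u = score * i
    i = 20 - c
    return c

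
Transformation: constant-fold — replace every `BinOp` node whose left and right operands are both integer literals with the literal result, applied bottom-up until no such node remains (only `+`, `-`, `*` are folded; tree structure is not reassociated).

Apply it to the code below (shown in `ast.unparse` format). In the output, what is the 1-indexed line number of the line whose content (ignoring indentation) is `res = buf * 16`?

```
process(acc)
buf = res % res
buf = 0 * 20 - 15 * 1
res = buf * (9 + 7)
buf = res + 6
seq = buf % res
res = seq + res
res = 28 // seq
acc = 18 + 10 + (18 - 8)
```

Transformed code:
process(acc)
buf = res % res
buf = -15
res = buf * 16
buf = res + 6
seq = buf % res
res = seq + res
res = 28 // seq
acc = 38

4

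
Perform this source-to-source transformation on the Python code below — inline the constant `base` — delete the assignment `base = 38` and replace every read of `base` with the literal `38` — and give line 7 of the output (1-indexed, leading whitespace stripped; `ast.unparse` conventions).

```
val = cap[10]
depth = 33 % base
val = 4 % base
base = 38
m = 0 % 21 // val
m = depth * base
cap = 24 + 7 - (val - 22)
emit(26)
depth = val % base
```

Transformed code:
val = cap[10]
depth = 33 % 38
val = 4 % 38
m = 0 % 21 // val
m = depth * 38
cap = 24 + 7 - (val - 22)
emit(26)
depth = val % 38

emit(26)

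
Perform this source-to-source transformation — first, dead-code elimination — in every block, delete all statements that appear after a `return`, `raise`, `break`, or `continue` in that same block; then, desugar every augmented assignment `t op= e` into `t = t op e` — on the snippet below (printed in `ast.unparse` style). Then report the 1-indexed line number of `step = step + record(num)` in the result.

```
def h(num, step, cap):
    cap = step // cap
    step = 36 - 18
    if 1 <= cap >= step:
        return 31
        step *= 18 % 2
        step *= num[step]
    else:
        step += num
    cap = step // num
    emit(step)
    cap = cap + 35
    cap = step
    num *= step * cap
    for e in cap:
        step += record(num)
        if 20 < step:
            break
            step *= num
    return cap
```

14

Transformed code:
def h(num, step, cap):
    cap = step // cap
    step = 36 - 18
    if 1 <= cap >= step:
        return 31
    else:
        step = step + num
    cap = step // num
    emit(step)
    cap = cap + 35
    cap = step
    num = num * (step * cap)
    for e in cap:
        step = step + record(num)
        if 20 < step:
            break
    return cap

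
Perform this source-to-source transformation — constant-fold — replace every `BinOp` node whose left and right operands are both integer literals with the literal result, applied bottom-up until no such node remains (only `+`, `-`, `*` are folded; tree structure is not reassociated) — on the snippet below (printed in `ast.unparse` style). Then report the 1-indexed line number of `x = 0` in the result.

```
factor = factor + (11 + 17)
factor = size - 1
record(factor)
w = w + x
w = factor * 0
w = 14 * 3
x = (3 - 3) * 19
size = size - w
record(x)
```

7

Transformed code:
factor = factor + 28
factor = size - 1
record(factor)
w = w + x
w = factor * 0
w = 42
x = 0
size = size - w
record(x)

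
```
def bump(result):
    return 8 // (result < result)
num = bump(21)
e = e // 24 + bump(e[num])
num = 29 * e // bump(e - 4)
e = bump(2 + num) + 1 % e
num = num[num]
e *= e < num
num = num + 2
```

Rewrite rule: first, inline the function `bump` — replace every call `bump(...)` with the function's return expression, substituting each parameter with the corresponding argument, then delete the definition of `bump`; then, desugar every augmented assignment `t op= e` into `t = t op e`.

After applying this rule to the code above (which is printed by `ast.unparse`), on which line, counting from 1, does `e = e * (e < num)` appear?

6

Transformed code:
num = 8 // (21 < 21)
e = e // 24 + 8 // (e[num] < e[num])
num = 29 * e // (8 // (e - 4 < e - 4))
e = 8 // (2 + num < 2 + num) + 1 % e
num = num[num]
e = e * (e < num)
num = num + 2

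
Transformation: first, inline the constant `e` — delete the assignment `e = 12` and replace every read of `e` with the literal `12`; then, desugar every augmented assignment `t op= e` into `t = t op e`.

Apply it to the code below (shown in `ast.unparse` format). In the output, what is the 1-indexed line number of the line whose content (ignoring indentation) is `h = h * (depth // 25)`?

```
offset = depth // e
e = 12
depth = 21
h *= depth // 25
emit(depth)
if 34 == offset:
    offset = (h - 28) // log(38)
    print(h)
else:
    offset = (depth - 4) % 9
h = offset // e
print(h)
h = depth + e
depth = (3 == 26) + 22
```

Transformed code:
offset = depth // 12
depth = 21
h = h * (depth // 25)
emit(depth)
if 34 == offset:
    offset = (h - 28) // log(38)
    print(h)
else:
    offset = (depth - 4) % 9
h = offset // 12
print(h)
h = depth + 12
depth = (3 == 26) + 22

3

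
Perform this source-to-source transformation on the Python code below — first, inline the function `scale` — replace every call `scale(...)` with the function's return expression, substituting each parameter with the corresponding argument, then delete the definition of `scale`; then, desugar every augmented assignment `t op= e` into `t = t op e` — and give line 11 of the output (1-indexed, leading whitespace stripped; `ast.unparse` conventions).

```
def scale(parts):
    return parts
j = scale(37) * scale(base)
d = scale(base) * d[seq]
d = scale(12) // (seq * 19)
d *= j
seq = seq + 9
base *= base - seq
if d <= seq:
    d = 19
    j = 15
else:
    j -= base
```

Transformed code:
j = 37 * base
d = base * d[seq]
d = 12 // (seq * 19)
d = d * j
seq = seq + 9
base = base * (base - seq)
if d <= seq:
    d = 19
    j = 15
else:
    j = j - base

j = j - base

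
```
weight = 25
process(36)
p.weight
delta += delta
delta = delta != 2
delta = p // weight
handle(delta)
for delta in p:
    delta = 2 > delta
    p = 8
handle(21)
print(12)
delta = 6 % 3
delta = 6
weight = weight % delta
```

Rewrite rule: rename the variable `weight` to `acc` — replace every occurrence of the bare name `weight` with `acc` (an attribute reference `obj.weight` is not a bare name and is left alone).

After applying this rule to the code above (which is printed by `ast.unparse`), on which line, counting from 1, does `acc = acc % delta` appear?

15

Transformed code:
acc = 25
process(36)
p.weight
delta += delta
delta = delta != 2
delta = p // acc
handle(delta)
for delta in p:
    delta = 2 > delta
    p = 8
handle(21)
print(12)
delta = 6 % 3
delta = 6
acc = acc % delta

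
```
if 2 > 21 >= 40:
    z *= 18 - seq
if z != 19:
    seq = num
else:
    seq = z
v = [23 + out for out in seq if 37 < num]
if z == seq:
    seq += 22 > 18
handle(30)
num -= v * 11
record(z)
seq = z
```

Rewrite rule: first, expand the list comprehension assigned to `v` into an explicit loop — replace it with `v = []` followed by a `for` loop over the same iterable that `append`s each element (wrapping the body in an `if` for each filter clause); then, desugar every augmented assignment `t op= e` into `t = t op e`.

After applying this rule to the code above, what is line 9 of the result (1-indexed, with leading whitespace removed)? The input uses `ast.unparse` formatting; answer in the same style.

Transformed code:
if 2 > 21 >= 40:
    z = z * (18 - seq)
if z != 19:
    seq = num
else:
    seq = z
v = []
for out in seq:
    if 37 < num:
        v.append(23 + out)
if z == seq:
    seq = seq + (22 > 18)
handle(30)
num = num - v * 11
record(z)
seq = z

if 37 < num:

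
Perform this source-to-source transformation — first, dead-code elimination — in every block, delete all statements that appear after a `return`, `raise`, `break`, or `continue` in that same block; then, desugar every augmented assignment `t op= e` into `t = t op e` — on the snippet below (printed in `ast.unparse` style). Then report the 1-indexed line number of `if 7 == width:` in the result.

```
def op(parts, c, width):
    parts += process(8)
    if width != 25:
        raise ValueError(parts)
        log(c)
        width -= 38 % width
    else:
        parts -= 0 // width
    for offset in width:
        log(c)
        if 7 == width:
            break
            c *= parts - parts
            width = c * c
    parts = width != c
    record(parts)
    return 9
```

Transformed code:
def op(parts, c, width):
    parts = parts + process(8)
    if width != 25:
        raise ValueError(parts)
    else:
        parts = parts - 0 // width
    for offset in width:
        log(c)
        if 7 == width:
            break
    parts = width != c
    record(parts)
    return 9

9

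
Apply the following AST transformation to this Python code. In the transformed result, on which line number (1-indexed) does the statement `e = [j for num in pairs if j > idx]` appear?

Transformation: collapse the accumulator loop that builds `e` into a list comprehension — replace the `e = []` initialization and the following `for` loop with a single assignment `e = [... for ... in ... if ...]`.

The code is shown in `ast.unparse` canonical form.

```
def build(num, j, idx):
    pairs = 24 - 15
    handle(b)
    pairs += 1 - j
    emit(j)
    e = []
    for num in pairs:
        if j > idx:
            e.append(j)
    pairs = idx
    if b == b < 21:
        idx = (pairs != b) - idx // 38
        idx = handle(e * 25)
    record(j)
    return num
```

Transformed code:
def build(num, j, idx):
    pairs = 24 - 15
    handle(b)
    pairs += 1 - j
    emit(j)
    e = [j for num in pairs if j > idx]
    pairs = idx
    if b == b < 21:
        idx = (pairs != b) - idx // 38
        idx = handle(e * 25)
    record(j)
    return num

6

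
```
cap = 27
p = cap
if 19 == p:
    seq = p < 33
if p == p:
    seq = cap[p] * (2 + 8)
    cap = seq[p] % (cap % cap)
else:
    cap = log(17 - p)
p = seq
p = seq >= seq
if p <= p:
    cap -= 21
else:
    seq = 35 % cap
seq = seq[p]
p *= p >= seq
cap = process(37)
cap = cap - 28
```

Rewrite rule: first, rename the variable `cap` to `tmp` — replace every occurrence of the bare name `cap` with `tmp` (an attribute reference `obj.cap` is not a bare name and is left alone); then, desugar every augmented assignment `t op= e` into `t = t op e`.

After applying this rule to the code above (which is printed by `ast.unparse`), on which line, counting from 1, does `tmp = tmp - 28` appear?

19

Transformed code:
tmp = 27
p = tmp
if 19 == p:
    seq = p < 33
if p == p:
    seq = tmp[p] * (2 + 8)
    tmp = seq[p] % (tmp % tmp)
else:
    tmp = log(17 - p)
p = seq
p = seq >= seq
if p <= p:
    tmp = tmp - 21
else:
    seq = 35 % tmp
seq = seq[p]
p = p * (p >= seq)
tmp = process(37)
tmp = tmp - 28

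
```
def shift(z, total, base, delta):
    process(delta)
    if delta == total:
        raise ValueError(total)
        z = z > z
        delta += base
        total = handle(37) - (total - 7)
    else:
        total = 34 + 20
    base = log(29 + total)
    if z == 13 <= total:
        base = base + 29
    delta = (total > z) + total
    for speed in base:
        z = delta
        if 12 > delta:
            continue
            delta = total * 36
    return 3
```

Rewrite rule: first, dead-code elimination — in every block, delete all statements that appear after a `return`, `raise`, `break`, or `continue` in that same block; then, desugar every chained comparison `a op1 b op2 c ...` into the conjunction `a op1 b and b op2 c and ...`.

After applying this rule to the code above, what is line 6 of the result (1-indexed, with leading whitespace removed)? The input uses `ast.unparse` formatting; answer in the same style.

total = 34 + 20

Transformed code:
def shift(z, total, base, delta):
    process(delta)
    if delta == total:
        raise ValueError(total)
    else:
        total = 34 + 20
    base = log(29 + total)
    if z == 13 and 13 <= total:
        base = base + 29
    delta = (total > z) + total
    for speed in base:
        z = delta
        if 12 > delta:
            continue
    return 3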